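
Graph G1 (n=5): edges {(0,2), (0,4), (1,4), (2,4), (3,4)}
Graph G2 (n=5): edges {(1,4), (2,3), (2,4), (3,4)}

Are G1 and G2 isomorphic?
No, not isomorphic

The graphs are NOT isomorphic.

Connected components of G1: 1 component(s) with vertex sets [[0, 1, 2, 3, 4]], sizes [5].
Connected components of G2: 2 component(s) with vertex sets [[0], [1, 2, 3, 4]], sizes [1, 4].
The number of connected components (and the multiset of component sizes) is an isomorphism invariant — an isomorphism maps each component of G1 bijectively onto a component of G2. Since G1 has 1 component(s) and G2 has 2, they cannot be isomorphic.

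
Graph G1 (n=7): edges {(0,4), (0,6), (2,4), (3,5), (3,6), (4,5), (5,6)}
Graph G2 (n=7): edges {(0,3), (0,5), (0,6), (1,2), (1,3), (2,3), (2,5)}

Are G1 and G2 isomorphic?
Yes, isomorphic

The graphs are isomorphic.
One valid mapping φ: V(G1) → V(G2): 0→5, 1→4, 2→6, 3→1, 4→0, 5→3, 6→2

Verify φ preserves adjacency — for each edge of G1, its image is an edge of G2:
  (0,4) → (φ(0),φ(4)) = (0,5) ∈ E(G2) ✓
  (0,6) → (φ(0),φ(6)) = (2,5) ∈ E(G2) ✓
  (2,4) → (φ(2),φ(4)) = (0,6) ∈ E(G2) ✓
  (3,5) → (φ(3),φ(5)) = (1,3) ∈ E(G2) ✓
  (3,6) → (φ(3),φ(6)) = (1,2) ∈ E(G2) ✓
  (4,5) → (φ(4),φ(5)) = (0,3) ∈ E(G2) ✓
  (5,6) → (φ(5),φ(6)) = (2,3) ∈ E(G2) ✓
All 7 edges of G1 map to edges of G2, and |E(G1)| = |E(G2)| = 7, so φ is a bijection on edges as well as vertices. Hence G1 ≅ G2.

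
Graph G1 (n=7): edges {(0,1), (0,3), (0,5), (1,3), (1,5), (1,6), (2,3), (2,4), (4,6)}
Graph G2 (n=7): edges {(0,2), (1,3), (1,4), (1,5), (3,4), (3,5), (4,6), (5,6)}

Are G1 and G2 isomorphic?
No, not isomorphic

The graphs are NOT isomorphic.

Connected components of G1: 1 component(s) with vertex sets [[0, 1, 2, 3, 4, 5, 6]], sizes [7].
Connected components of G2: 2 component(s) with vertex sets [[0, 2], [1, 3, 4, 5, 6]], sizes [2, 5].
The number of connected components (and the multiset of component sizes) is an isomorphism invariant — an isomorphism maps each component of G1 bijectively onto a component of G2. Since G1 has 1 component(s) and G2 has 2, they cannot be isomorphic.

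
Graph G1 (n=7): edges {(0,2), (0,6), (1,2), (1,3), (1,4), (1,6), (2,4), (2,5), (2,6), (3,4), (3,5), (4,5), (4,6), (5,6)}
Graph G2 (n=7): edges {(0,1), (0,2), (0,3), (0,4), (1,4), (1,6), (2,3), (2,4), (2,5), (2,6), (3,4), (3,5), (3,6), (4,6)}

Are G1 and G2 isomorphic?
Yes, isomorphic

The graphs are isomorphic.
One valid mapping φ: V(G1) → V(G2): 0→5, 1→0, 2→3, 3→1, 4→4, 5→6, 6→2

Verify φ preserves adjacency — for each edge of G1, its image is an edge of G2:
  (0,2) → (φ(0),φ(2)) = (3,5) ∈ E(G2) ✓
  (0,6) → (φ(0),φ(6)) = (2,5) ∈ E(G2) ✓
  (1,2) → (φ(1),φ(2)) = (0,3) ∈ E(G2) ✓
  (1,3) → (φ(1),φ(3)) = (0,1) ∈ E(G2) ✓
  (1,4) → (φ(1),φ(4)) = (0,4) ∈ E(G2) ✓
  (1,6) → (φ(1),φ(6)) = (0,2) ∈ E(G2) ✓
  (2,4) → (φ(2),φ(4)) = (3,4) ∈ E(G2) ✓
  (2,5) → (φ(2),φ(5)) = (3,6) ∈ E(G2) ✓
  (2,6) → (φ(2),φ(6)) = (2,3) ∈ E(G2) ✓
  (3,4) → (φ(3),φ(4)) = (1,4) ∈ E(G2) ✓
  (3,5) → (φ(3),φ(5)) = (1,6) ∈ E(G2) ✓
  (4,5) → (φ(4),φ(5)) = (4,6) ∈ E(G2) ✓
  (4,6) → (φ(4),φ(6)) = (2,4) ∈ E(G2) ✓
  (5,6) → (φ(5),φ(6)) = (2,6) ∈ E(G2) ✓
All 14 edges of G1 map to edges of G2, and |E(G1)| = |E(G2)| = 14, so φ is a bijection on edges as well as vertices. Hence G1 ≅ G2.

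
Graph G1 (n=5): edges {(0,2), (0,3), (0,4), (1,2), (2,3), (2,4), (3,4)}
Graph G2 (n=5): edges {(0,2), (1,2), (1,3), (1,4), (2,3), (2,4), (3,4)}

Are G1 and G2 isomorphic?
Yes, isomorphic

The graphs are isomorphic.
One valid mapping φ: V(G1) → V(G2): 0→3, 1→0, 2→2, 3→1, 4→4

Verify φ preserves adjacency — for each edge of G1, its image is an edge of G2:
  (0,2) → (φ(0),φ(2)) = (2,3) ∈ E(G2) ✓
  (0,3) → (φ(0),φ(3)) = (1,3) ∈ E(G2) ✓
  (0,4) → (φ(0),φ(4)) = (3,4) ∈ E(G2) ✓
  (1,2) → (φ(1),φ(2)) = (0,2) ∈ E(G2) ✓
  (2,3) → (φ(2),φ(3)) = (1,2) ∈ E(G2) ✓
  (2,4) → (φ(2),φ(4)) = (2,4) ∈ E(G2) ✓
  (3,4) → (φ(3),φ(4)) = (1,4) ∈ E(G2) ✓
All 7 edges of G1 map to edges of G2, and |E(G1)| = |E(G2)| = 7, so φ is a bijection on edges as well as vertices. Hence G1 ≅ G2.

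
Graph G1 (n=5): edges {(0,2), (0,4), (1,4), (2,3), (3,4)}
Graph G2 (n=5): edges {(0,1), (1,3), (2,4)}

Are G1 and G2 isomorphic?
No, not isomorphic

The graphs are NOT isomorphic.

Degrees in G1: deg(0)=2, deg(1)=1, deg(2)=2, deg(3)=2, deg(4)=3.
Sorted degree sequence of G1: [3, 2, 2, 2, 1].
Degrees in G2: deg(0)=1, deg(1)=2, deg(2)=1, deg(3)=1, deg(4)=1.
Sorted degree sequence of G2: [2, 1, 1, 1, 1].
The (sorted) degree sequence is an isomorphism invariant, so since G1 and G2 have different degree sequences they cannot be isomorphic.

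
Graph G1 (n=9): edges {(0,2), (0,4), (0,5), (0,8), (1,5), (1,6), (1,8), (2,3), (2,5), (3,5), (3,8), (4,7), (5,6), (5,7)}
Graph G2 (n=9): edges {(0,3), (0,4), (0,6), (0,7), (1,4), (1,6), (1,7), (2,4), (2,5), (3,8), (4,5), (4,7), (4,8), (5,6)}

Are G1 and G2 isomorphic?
Yes, isomorphic

The graphs are isomorphic.
One valid mapping φ: V(G1) → V(G2): 0→0, 1→5, 2→7, 3→1, 4→3, 5→4, 6→2, 7→8, 8→6

Verify φ preserves adjacency — for each edge of G1, its image is an edge of G2:
  (0,2) → (φ(0),φ(2)) = (0,7) ∈ E(G2) ✓
  (0,4) → (φ(0),φ(4)) = (0,3) ∈ E(G2) ✓
  (0,5) → (φ(0),φ(5)) = (0,4) ∈ E(G2) ✓
  (0,8) → (φ(0),φ(8)) = (0,6) ∈ E(G2) ✓
  (1,5) → (φ(1),φ(5)) = (4,5) ∈ E(G2) ✓
  (1,6) → (φ(1),φ(6)) = (2,5) ∈ E(G2) ✓
  (1,8) → (φ(1),φ(8)) = (5,6) ∈ E(G2) ✓
  (2,3) → (φ(2),φ(3)) = (1,7) ∈ E(G2) ✓
  (2,5) → (φ(2),φ(5)) = (4,7) ∈ E(G2) ✓
  (3,5) → (φ(3),φ(5)) = (1,4) ∈ E(G2) ✓
  (3,8) → (φ(3),φ(8)) = (1,6) ∈ E(G2) ✓
  (4,7) → (φ(4),φ(7)) = (3,8) ∈ E(G2) ✓
  (5,6) → (φ(5),φ(6)) = (2,4) ∈ E(G2) ✓
  (5,7) → (φ(5),φ(7)) = (4,8) ∈ E(G2) ✓
All 14 edges of G1 map to edges of G2, and |E(G1)| = |E(G2)| = 14, so φ is a bijection on edges as well as vertices. Hence G1 ≅ G2.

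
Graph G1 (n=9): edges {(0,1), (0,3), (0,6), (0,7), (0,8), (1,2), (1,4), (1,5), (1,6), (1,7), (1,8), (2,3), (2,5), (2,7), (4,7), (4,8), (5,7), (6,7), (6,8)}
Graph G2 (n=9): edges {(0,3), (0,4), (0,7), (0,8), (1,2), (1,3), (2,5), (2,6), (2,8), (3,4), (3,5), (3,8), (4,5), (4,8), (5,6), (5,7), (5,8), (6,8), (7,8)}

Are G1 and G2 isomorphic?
Yes, isomorphic

The graphs are isomorphic.
One valid mapping φ: V(G1) → V(G2): 0→3, 1→8, 2→2, 3→1, 4→7, 5→6, 6→4, 7→5, 8→0

Verify φ preserves adjacency — for each edge of G1, its image is an edge of G2:
  (0,1) → (φ(0),φ(1)) = (3,8) ∈ E(G2) ✓
  (0,3) → (φ(0),φ(3)) = (1,3) ∈ E(G2) ✓
  (0,6) → (φ(0),φ(6)) = (3,4) ∈ E(G2) ✓
  (0,7) → (φ(0),φ(7)) = (3,5) ∈ E(G2) ✓
  (0,8) → (φ(0),φ(8)) = (0,3) ∈ E(G2) ✓
  (1,2) → (φ(1),φ(2)) = (2,8) ∈ E(G2) ✓
  (1,4) → (φ(1),φ(4)) = (7,8) ∈ E(G2) ✓
  (1,5) → (φ(1),φ(5)) = (6,8) ∈ E(G2) ✓
  (1,6) → (φ(1),φ(6)) = (4,8) ∈ E(G2) ✓
  (1,7) → (φ(1),φ(7)) = (5,8) ∈ E(G2) ✓
  (1,8) → (φ(1),φ(8)) = (0,8) ∈ E(G2) ✓
  (2,3) → (φ(2),φ(3)) = (1,2) ∈ E(G2) ✓
  (2,5) → (φ(2),φ(5)) = (2,6) ∈ E(G2) ✓
  (2,7) → (φ(2),φ(7)) = (2,5) ∈ E(G2) ✓
  (4,7) → (φ(4),φ(7)) = (5,7) ∈ E(G2) ✓
  (4,8) → (φ(4),φ(8)) = (0,7) ∈ E(G2) ✓
  (5,7) → (φ(5),φ(7)) = (5,6) ∈ E(G2) ✓
  (6,7) → (φ(6),φ(7)) = (4,5) ∈ E(G2) ✓
  (6,8) → (φ(6),φ(8)) = (0,4) ∈ E(G2) ✓
All 19 edges of G1 map to edges of G2, and |E(G1)| = |E(G2)| = 19, so φ is a bijection on edges as well as vertices. Hence G1 ≅ G2.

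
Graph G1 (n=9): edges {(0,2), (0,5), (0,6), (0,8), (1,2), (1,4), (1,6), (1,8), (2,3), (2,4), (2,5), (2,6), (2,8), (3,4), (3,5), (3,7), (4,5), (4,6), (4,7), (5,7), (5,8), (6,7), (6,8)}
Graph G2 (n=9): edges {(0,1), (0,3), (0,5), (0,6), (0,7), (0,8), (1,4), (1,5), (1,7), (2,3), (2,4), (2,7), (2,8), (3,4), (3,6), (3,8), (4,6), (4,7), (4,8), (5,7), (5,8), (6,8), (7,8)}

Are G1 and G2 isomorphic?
Yes, isomorphic

The graphs are isomorphic.
One valid mapping φ: V(G1) → V(G2): 0→6, 1→2, 2→8, 3→5, 4→7, 5→0, 6→4, 7→1, 8→3

Verify φ preserves adjacency — for each edge of G1, its image is an edge of G2:
  (0,2) → (φ(0),φ(2)) = (6,8) ∈ E(G2) ✓
  (0,5) → (φ(0),φ(5)) = (0,6) ∈ E(G2) ✓
  (0,6) → (φ(0),φ(6)) = (4,6) ∈ E(G2) ✓
  (0,8) → (φ(0),φ(8)) = (3,6) ∈ E(G2) ✓
  (1,2) → (φ(1),φ(2)) = (2,8) ∈ E(G2) ✓
  (1,4) → (φ(1),φ(4)) = (2,7) ∈ E(G2) ✓
  (1,6) → (φ(1),φ(6)) = (2,4) ∈ E(G2) ✓
  (1,8) → (φ(1),φ(8)) = (2,3) ∈ E(G2) ✓
  (2,3) → (φ(2),φ(3)) = (5,8) ∈ E(G2) ✓
  (2,4) → (φ(2),φ(4)) = (7,8) ∈ E(G2) ✓
  (2,5) → (φ(2),φ(5)) = (0,8) ∈ E(G2) ✓
  (2,6) → (φ(2),φ(6)) = (4,8) ∈ E(G2) ✓
  (2,8) → (φ(2),φ(8)) = (3,8) ∈ E(G2) ✓
  (3,4) → (φ(3),φ(4)) = (5,7) ∈ E(G2) ✓
  (3,5) → (φ(3),φ(5)) = (0,5) ∈ E(G2) ✓
  (3,7) → (φ(3),φ(7)) = (1,5) ∈ E(G2) ✓
  (4,5) → (φ(4),φ(5)) = (0,7) ∈ E(G2) ✓
  (4,6) → (φ(4),φ(6)) = (4,7) ∈ E(G2) ✓
  (4,7) → (φ(4),φ(7)) = (1,7) ∈ E(G2) ✓
  (5,7) → (φ(5),φ(7)) = (0,1) ∈ E(G2) ✓
  (5,8) → (φ(5),φ(8)) = (0,3) ∈ E(G2) ✓
  (6,7) → (φ(6),φ(7)) = (1,4) ∈ E(G2) ✓
  (6,8) → (φ(6),φ(8)) = (3,4) ∈ E(G2) ✓
All 23 edges of G1 map to edges of G2, and |E(G1)| = |E(G2)| = 23, so φ is a bijection on edges as well as vertices. Hence G1 ≅ G2.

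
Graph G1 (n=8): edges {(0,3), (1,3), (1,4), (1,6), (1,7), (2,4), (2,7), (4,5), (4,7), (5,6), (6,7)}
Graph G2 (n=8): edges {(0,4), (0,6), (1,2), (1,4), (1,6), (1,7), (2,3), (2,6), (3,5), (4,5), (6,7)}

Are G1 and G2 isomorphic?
No, not isomorphic

The graphs are NOT isomorphic.

Degrees in G1: deg(0)=1, deg(1)=4, deg(2)=2, deg(3)=2, deg(4)=4, deg(5)=2, deg(6)=3, deg(7)=4.
Sorted degree sequence of G1: [4, 4, 4, 3, 2, 2, 2, 1].
Degrees in G2: deg(0)=2, deg(1)=4, deg(2)=3, deg(3)=2, deg(4)=3, deg(5)=2, deg(6)=4, deg(7)=2.
Sorted degree sequence of G2: [4, 4, 3, 3, 2, 2, 2, 2].
The (sorted) degree sequence is an isomorphism invariant, so since G1 and G2 have different degree sequences they cannot be isomorphic.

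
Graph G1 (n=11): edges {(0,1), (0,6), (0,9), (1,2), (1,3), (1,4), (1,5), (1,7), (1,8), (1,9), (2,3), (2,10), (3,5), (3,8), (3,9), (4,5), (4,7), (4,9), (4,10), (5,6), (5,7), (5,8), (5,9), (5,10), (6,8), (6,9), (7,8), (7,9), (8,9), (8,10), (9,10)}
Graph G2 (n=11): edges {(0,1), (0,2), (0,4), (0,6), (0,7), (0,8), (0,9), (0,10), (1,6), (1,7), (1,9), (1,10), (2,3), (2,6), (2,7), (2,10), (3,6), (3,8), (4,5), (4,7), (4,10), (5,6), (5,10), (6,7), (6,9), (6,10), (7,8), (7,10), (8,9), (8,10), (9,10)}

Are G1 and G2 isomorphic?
Yes, isomorphic

The graphs are isomorphic.
One valid mapping φ: V(G1) → V(G2): 0→5, 1→6, 2→3, 3→2, 4→9, 5→0, 6→4, 7→1, 8→7, 9→10, 10→8

Verify φ preserves adjacency — for each edge of G1, its image is an edge of G2:
  (0,1) → (φ(0),φ(1)) = (5,6) ∈ E(G2) ✓
  (0,6) → (φ(0),φ(6)) = (4,5) ∈ E(G2) ✓
  (0,9) → (φ(0),φ(9)) = (5,10) ∈ E(G2) ✓
  (1,2) → (φ(1),φ(2)) = (3,6) ∈ E(G2) ✓
  (1,3) → (φ(1),φ(3)) = (2,6) ∈ E(G2) ✓
  (1,4) → (φ(1),φ(4)) = (6,9) ∈ E(G2) ✓
  (1,5) → (φ(1),φ(5)) = (0,6) ∈ E(G2) ✓
  (1,7) → (φ(1),φ(7)) = (1,6) ∈ E(G2) ✓
  (1,8) → (φ(1),φ(8)) = (6,7) ∈ E(G2) ✓
  (1,9) → (φ(1),φ(9)) = (6,10) ∈ E(G2) ✓
  (2,3) → (φ(2),φ(3)) = (2,3) ∈ E(G2) ✓
  (2,10) → (φ(2),φ(10)) = (3,8) ∈ E(G2) ✓
  (3,5) → (φ(3),φ(5)) = (0,2) ∈ E(G2) ✓
  (3,8) → (φ(3),φ(8)) = (2,7) ∈ E(G2) ✓
  (3,9) → (φ(3),φ(9)) = (2,10) ∈ E(G2) ✓
  (4,5) → (φ(4),φ(5)) = (0,9) ∈ E(G2) ✓
  (4,7) → (φ(4),φ(7)) = (1,9) ∈ E(G2) ✓
  (4,9) → (φ(4),φ(9)) = (9,10) ∈ E(G2) ✓
  (4,10) → (φ(4),φ(10)) = (8,9) ∈ E(G2) ✓
  (5,6) → (φ(5),φ(6)) = (0,4) ∈ E(G2) ✓
  (5,7) → (φ(5),φ(7)) = (0,1) ∈ E(G2) ✓
  (5,8) → (φ(5),φ(8)) = (0,7) ∈ E(G2) ✓
  (5,9) → (φ(5),φ(9)) = (0,10) ∈ E(G2) ✓
  (5,10) → (φ(5),φ(10)) = (0,8) ∈ E(G2) ✓
  (6,8) → (φ(6),φ(8)) = (4,7) ∈ E(G2) ✓
  (6,9) → (φ(6),φ(9)) = (4,10) ∈ E(G2) ✓
  (7,8) → (φ(7),φ(8)) = (1,7) ∈ E(G2) ✓
  (7,9) → (φ(7),φ(9)) = (1,10) ∈ E(G2) ✓
  (8,9) → (φ(8),φ(9)) = (7,10) ∈ E(G2) ✓
  (8,10) → (φ(8),φ(10)) = (7,8) ∈ E(G2) ✓
  (9,10) → (φ(9),φ(10)) = (8,10) ∈ E(G2) ✓
All 31 edges of G1 map to edges of G2, and |E(G1)| = |E(G2)| = 31, so φ is a bijection on edges as well as vertices. Hence G1 ≅ G2.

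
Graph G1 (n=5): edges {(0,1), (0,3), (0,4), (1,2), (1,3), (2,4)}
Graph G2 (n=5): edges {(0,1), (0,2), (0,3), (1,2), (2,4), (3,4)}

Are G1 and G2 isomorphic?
Yes, isomorphic

The graphs are isomorphic.
One valid mapping φ: V(G1) → V(G2): 0→0, 1→2, 2→4, 3→1, 4→3

Verify φ preserves adjacency — for each edge of G1, its image is an edge of G2:
  (0,1) → (φ(0),φ(1)) = (0,2) ∈ E(G2) ✓
  (0,3) → (φ(0),φ(3)) = (0,1) ∈ E(G2) ✓
  (0,4) → (φ(0),φ(4)) = (0,3) ∈ E(G2) ✓
  (1,2) → (φ(1),φ(2)) = (2,4) ∈ E(G2) ✓
  (1,3) → (φ(1),φ(3)) = (1,2) ∈ E(G2) ✓
  (2,4) → (φ(2),φ(4)) = (3,4) ∈ E(G2) ✓
All 6 edges of G1 map to edges of G2, and |E(G1)| = |E(G2)| = 6, so φ is a bijection on edges as well as vertices. Hence G1 ≅ G2.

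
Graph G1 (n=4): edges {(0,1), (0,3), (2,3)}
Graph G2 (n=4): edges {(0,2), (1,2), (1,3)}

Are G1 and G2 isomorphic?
Yes, isomorphic

The graphs are isomorphic.
One valid mapping φ: V(G1) → V(G2): 0→1, 1→3, 2→0, 3→2

Verify φ preserves adjacency — for each edge of G1, its image is an edge of G2:
  (0,1) → (φ(0),φ(1)) = (1,3) ∈ E(G2) ✓
  (0,3) → (φ(0),φ(3)) = (1,2) ∈ E(G2) ✓
  (2,3) → (φ(2),φ(3)) = (0,2) ∈ E(G2) ✓
All 3 edges of G1 map to edges of G2, and |E(G1)| = |E(G2)| = 3, so φ is a bijection on edges as well as vertices. Hence G1 ≅ G2.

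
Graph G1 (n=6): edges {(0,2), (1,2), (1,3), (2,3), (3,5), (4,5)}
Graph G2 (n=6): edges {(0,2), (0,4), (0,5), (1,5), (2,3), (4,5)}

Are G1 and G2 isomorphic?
Yes, isomorphic

The graphs are isomorphic.
One valid mapping φ: V(G1) → V(G2): 0→1, 1→4, 2→5, 3→0, 4→3, 5→2

Verify φ preserves adjacency — for each edge of G1, its image is an edge of G2:
  (0,2) → (φ(0),φ(2)) = (1,5) ∈ E(G2) ✓
  (1,2) → (φ(1),φ(2)) = (4,5) ∈ E(G2) ✓
  (1,3) → (φ(1),φ(3)) = (0,4) ∈ E(G2) ✓
  (2,3) → (φ(2),φ(3)) = (0,5) ∈ E(G2) ✓
  (3,5) → (φ(3),φ(5)) = (0,2) ∈ E(G2) ✓
  (4,5) → (φ(4),φ(5)) = (2,3) ∈ E(G2) ✓
All 6 edges of G1 map to edges of G2, and |E(G1)| = |E(G2)| = 6, so φ is a bijection on edges as well as vertices. Hence G1 ≅ G2.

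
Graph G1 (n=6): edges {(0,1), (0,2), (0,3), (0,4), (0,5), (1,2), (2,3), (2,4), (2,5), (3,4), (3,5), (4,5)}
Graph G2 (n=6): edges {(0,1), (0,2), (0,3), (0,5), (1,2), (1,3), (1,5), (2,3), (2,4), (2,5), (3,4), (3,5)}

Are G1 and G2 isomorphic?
Yes, isomorphic

The graphs are isomorphic.
One valid mapping φ: V(G1) → V(G2): 0→2, 1→4, 2→3, 3→5, 4→0, 5→1

Verify φ preserves adjacency — for each edge of G1, its image is an edge of G2:
  (0,1) → (φ(0),φ(1)) = (2,4) ∈ E(G2) ✓
  (0,2) → (φ(0),φ(2)) = (2,3) ∈ E(G2) ✓
  (0,3) → (φ(0),φ(3)) = (2,5) ∈ E(G2) ✓
  (0,4) → (φ(0),φ(4)) = (0,2) ∈ E(G2) ✓
  (0,5) → (φ(0),φ(5)) = (1,2) ∈ E(G2) ✓
  (1,2) → (φ(1),φ(2)) = (3,4) ∈ E(G2) ✓
  (2,3) → (φ(2),φ(3)) = (3,5) ∈ E(G2) ✓
  (2,4) → (φ(2),φ(4)) = (0,3) ∈ E(G2) ✓
  (2,5) → (φ(2),φ(5)) = (1,3) ∈ E(G2) ✓
  (3,4) → (φ(3),φ(4)) = (0,5) ∈ E(G2) ✓
  (3,5) → (φ(3),φ(5)) = (1,5) ∈ E(G2) ✓
  (4,5) → (φ(4),φ(5)) = (0,1) ∈ E(G2) ✓
All 12 edges of G1 map to edges of G2, and |E(G1)| = |E(G2)| = 12, so φ is a bijection on edges as well as vertices. Hence G1 ≅ G2.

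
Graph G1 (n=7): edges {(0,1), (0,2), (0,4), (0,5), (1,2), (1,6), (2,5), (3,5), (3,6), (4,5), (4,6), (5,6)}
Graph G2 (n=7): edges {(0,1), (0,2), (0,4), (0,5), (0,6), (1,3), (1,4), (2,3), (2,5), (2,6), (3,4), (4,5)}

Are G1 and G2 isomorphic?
Yes, isomorphic

The graphs are isomorphic.
One valid mapping φ: V(G1) → V(G2): 0→4, 1→3, 2→1, 3→6, 4→5, 5→0, 6→2

Verify φ preserves adjacency — for each edge of G1, its image is an edge of G2:
  (0,1) → (φ(0),φ(1)) = (3,4) ∈ E(G2) ✓
  (0,2) → (φ(0),φ(2)) = (1,4) ∈ E(G2) ✓
  (0,4) → (φ(0),φ(4)) = (4,5) ∈ E(G2) ✓
  (0,5) → (φ(0),φ(5)) = (0,4) ∈ E(G2) ✓
  (1,2) → (φ(1),φ(2)) = (1,3) ∈ E(G2) ✓
  (1,6) → (φ(1),φ(6)) = (2,3) ∈ E(G2) ✓
  (2,5) → (φ(2),φ(5)) = (0,1) ∈ E(G2) ✓
  (3,5) → (φ(3),φ(5)) = (0,6) ∈ E(G2) ✓
  (3,6) → (φ(3),φ(6)) = (2,6) ∈ E(G2) ✓
  (4,5) → (φ(4),φ(5)) = (0,5) ∈ E(G2) ✓
  (4,6) → (φ(4),φ(6)) = (2,5) ∈ E(G2) ✓
  (5,6) → (φ(5),φ(6)) = (0,2) ∈ E(G2) ✓
All 12 edges of G1 map to edges of G2, and |E(G1)| = |E(G2)| = 12, so φ is a bijection on edges as well as vertices. Hence G1 ≅ G2.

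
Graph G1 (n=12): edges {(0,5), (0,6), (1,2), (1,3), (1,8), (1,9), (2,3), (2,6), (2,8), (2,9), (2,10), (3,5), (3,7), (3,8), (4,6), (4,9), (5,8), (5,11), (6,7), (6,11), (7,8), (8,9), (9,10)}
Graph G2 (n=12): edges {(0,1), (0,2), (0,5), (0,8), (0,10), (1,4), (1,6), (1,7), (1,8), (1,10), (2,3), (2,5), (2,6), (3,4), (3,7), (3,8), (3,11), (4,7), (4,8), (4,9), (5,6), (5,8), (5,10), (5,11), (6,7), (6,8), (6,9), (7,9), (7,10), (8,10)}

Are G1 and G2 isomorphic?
No, not isomorphic

The graphs are NOT isomorphic.

Counting triangles (3-cliques): G1 has 10, G2 has 19.
Triangle count is an isomorphism invariant, so differing triangle counts rule out isomorphism.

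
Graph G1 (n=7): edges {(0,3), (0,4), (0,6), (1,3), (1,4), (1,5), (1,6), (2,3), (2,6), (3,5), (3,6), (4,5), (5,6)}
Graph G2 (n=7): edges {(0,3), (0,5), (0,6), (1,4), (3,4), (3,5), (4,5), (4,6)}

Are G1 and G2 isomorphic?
No, not isomorphic

The graphs are NOT isomorphic.

Connected components of G1: 1 component(s) with vertex sets [[0, 1, 2, 3, 4, 5, 6]], sizes [7].
Connected components of G2: 2 component(s) with vertex sets [[2], [0, 1, 3, 4, 5, 6]], sizes [1, 6].
The number of connected components (and the multiset of component sizes) is an isomorphism invariant — an isomorphism maps each component of G1 bijectively onto a component of G2. Since G1 has 1 component(s) and G2 has 2, they cannot be isomorphic.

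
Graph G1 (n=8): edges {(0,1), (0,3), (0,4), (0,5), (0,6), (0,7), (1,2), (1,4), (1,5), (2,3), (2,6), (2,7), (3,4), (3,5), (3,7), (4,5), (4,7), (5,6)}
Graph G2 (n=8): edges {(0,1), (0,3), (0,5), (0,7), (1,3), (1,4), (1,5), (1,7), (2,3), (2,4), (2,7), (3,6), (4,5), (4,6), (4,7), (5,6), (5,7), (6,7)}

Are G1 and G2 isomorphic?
Yes, isomorphic

The graphs are isomorphic.
One valid mapping φ: V(G1) → V(G2): 0→7, 1→6, 2→3, 3→1, 4→5, 5→4, 6→2, 7→0

Verify φ preserves adjacency — for each edge of G1, its image is an edge of G2:
  (0,1) → (φ(0),φ(1)) = (6,7) ∈ E(G2) ✓
  (0,3) → (φ(0),φ(3)) = (1,7) ∈ E(G2) ✓
  (0,4) → (φ(0),φ(4)) = (5,7) ∈ E(G2) ✓
  (0,5) → (φ(0),φ(5)) = (4,7) ∈ E(G2) ✓
  (0,6) → (φ(0),φ(6)) = (2,7) ∈ E(G2) ✓
  (0,7) → (φ(0),φ(7)) = (0,7) ∈ E(G2) ✓
  (1,2) → (φ(1),φ(2)) = (3,6) ∈ E(G2) ✓
  (1,4) → (φ(1),φ(4)) = (5,6) ∈ E(G2) ✓
  (1,5) → (φ(1),φ(5)) = (4,6) ∈ E(G2) ✓
  (2,3) → (φ(2),φ(3)) = (1,3) ∈ E(G2) ✓
  (2,6) → (φ(2),φ(6)) = (2,3) ∈ E(G2) ✓
  (2,7) → (φ(2),φ(7)) = (0,3) ∈ E(G2) ✓
  (3,4) → (φ(3),φ(4)) = (1,5) ∈ E(G2) ✓
  (3,5) → (φ(3),φ(5)) = (1,4) ∈ E(G2) ✓
  (3,7) → (φ(3),φ(7)) = (0,1) ∈ E(G2) ✓
  (4,5) → (φ(4),φ(5)) = (4,5) ∈ E(G2) ✓
  (4,7) → (φ(4),φ(7)) = (0,5) ∈ E(G2) ✓
  (5,6) → (φ(5),φ(6)) = (2,4) ∈ E(G2) ✓
All 18 edges of G1 map to edges of G2, and |E(G1)| = |E(G2)| = 18, so φ is a bijection on edges as well as vertices. Hence G1 ≅ G2.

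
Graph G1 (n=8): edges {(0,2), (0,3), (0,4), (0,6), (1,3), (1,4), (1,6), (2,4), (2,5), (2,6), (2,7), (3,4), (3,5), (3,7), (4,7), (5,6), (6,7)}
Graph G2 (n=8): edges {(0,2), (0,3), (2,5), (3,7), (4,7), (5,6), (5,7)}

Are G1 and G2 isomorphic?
No, not isomorphic

The graphs are NOT isomorphic.

Connected components of G1: 1 component(s) with vertex sets [[0, 1, 2, 3, 4, 5, 6, 7]], sizes [8].
Connected components of G2: 2 component(s) with vertex sets [[1], [0, 2, 3, 4, 5, 6, 7]], sizes [1, 7].
The number of connected components (and the multiset of component sizes) is an isomorphism invariant — an isomorphism maps each component of G1 bijectively onto a component of G2. Since G1 has 1 component(s) and G2 has 2, they cannot be isomorphic.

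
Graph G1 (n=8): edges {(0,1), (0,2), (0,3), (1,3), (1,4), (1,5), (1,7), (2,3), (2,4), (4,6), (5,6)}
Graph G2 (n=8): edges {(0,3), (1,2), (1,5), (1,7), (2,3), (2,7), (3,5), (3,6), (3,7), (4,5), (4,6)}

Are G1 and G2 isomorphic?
Yes, isomorphic

The graphs are isomorphic.
One valid mapping φ: V(G1) → V(G2): 0→7, 1→3, 2→1, 3→2, 4→5, 5→6, 6→4, 7→0

Verify φ preserves adjacency — for each edge of G1, its image is an edge of G2:
  (0,1) → (φ(0),φ(1)) = (3,7) ∈ E(G2) ✓
  (0,2) → (φ(0),φ(2)) = (1,7) ∈ E(G2) ✓
  (0,3) → (φ(0),φ(3)) = (2,7) ∈ E(G2) ✓
  (1,3) → (φ(1),φ(3)) = (2,3) ∈ E(G2) ✓
  (1,4) → (φ(1),φ(4)) = (3,5) ∈ E(G2) ✓
  (1,5) → (φ(1),φ(5)) = (3,6) ∈ E(G2) ✓
  (1,7) → (φ(1),φ(7)) = (0,3) ∈ E(G2) ✓
  (2,3) → (φ(2),φ(3)) = (1,2) ∈ E(G2) ✓
  (2,4) → (φ(2),φ(4)) = (1,5) ∈ E(G2) ✓
  (4,6) → (φ(4),φ(6)) = (4,5) ∈ E(G2) ✓
  (5,6) → (φ(5),φ(6)) = (4,6) ∈ E(G2) ✓
All 11 edges of G1 map to edges of G2, and |E(G1)| = |E(G2)| = 11, so φ is a bijection on edges as well as vertices. Hence G1 ≅ G2.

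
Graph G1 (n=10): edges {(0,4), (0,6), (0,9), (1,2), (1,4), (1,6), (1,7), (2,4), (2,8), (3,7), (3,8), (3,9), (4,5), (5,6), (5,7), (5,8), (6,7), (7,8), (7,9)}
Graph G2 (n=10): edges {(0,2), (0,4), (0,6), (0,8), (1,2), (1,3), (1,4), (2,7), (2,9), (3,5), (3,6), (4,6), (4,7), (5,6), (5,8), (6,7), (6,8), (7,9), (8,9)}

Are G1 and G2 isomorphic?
Yes, isomorphic

The graphs are isomorphic.
One valid mapping φ: V(G1) → V(G2): 0→1, 1→7, 2→9, 3→5, 4→2, 5→0, 6→4, 7→6, 8→8, 9→3

Verify φ preserves adjacency — for each edge of G1, its image is an edge of G2:
  (0,4) → (φ(0),φ(4)) = (1,2) ∈ E(G2) ✓
  (0,6) → (φ(0),φ(6)) = (1,4) ∈ E(G2) ✓
  (0,9) → (φ(0),φ(9)) = (1,3) ∈ E(G2) ✓
  (1,2) → (φ(1),φ(2)) = (7,9) ∈ E(G2) ✓
  (1,4) → (φ(1),φ(4)) = (2,7) ∈ E(G2) ✓
  (1,6) → (φ(1),φ(6)) = (4,7) ∈ E(G2) ✓
  (1,7) → (φ(1),φ(7)) = (6,7) ∈ E(G2) ✓
  (2,4) → (φ(2),φ(4)) = (2,9) ∈ E(G2) ✓
  (2,8) → (φ(2),φ(8)) = (8,9) ∈ E(G2) ✓
  (3,7) → (φ(3),φ(7)) = (5,6) ∈ E(G2) ✓
  (3,8) → (φ(3),φ(8)) = (5,8) ∈ E(G2) ✓
  (3,9) → (φ(3),φ(9)) = (3,5) ∈ E(G2) ✓
  (4,5) → (φ(4),φ(5)) = (0,2) ∈ E(G2) ✓
  (5,6) → (φ(5),φ(6)) = (0,4) ∈ E(G2) ✓
  (5,7) → (φ(5),φ(7)) = (0,6) ∈ E(G2) ✓
  (5,8) → (φ(5),φ(8)) = (0,8) ∈ E(G2) ✓
  (6,7) → (φ(6),φ(7)) = (4,6) ∈ E(G2) ✓
  (7,8) → (φ(7),φ(8)) = (6,8) ∈ E(G2) ✓
  (7,9) → (φ(7),φ(9)) = (3,6) ∈ E(G2) ✓
All 19 edges of G1 map to edges of G2, and |E(G1)| = |E(G2)| = 19, so φ is a bijection on edges as well as vertices. Hence G1 ≅ G2.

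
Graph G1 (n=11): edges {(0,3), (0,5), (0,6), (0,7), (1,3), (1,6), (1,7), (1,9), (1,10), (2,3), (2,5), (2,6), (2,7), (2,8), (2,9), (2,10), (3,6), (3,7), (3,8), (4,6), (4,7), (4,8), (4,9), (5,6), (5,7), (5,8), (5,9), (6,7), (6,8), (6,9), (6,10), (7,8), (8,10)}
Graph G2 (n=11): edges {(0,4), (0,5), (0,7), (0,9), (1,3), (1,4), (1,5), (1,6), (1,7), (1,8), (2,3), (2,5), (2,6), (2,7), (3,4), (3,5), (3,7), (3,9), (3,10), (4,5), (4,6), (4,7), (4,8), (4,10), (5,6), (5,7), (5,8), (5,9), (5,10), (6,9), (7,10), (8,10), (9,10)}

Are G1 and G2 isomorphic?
Yes, isomorphic

The graphs are isomorphic.
One valid mapping φ: V(G1) → V(G2): 0→8, 1→6, 2→3, 3→1, 4→0, 5→10, 6→5, 7→4, 8→7, 9→9, 10→2

Verify φ preserves adjacency — for each edge of G1, its image is an edge of G2:
  (0,3) → (φ(0),φ(3)) = (1,8) ∈ E(G2) ✓
  (0,5) → (φ(0),φ(5)) = (8,10) ∈ E(G2) ✓
  (0,6) → (φ(0),φ(6)) = (5,8) ∈ E(G2) ✓
  (0,7) → (φ(0),φ(7)) = (4,8) ∈ E(G2) ✓
  (1,3) → (φ(1),φ(3)) = (1,6) ∈ E(G2) ✓
  (1,6) → (φ(1),φ(6)) = (5,6) ∈ E(G2) ✓
  (1,7) → (φ(1),φ(7)) = (4,6) ∈ E(G2) ✓
  (1,9) → (φ(1),φ(9)) = (6,9) ∈ E(G2) ✓
  (1,10) → (φ(1),φ(10)) = (2,6) ∈ E(G2) ✓
  (2,3) → (φ(2),φ(3)) = (1,3) ∈ E(G2) ✓
  (2,5) → (φ(2),φ(5)) = (3,10) ∈ E(G2) ✓
  (2,6) → (φ(2),φ(6)) = (3,5) ∈ E(G2) ✓
  (2,7) → (φ(2),φ(7)) = (3,4) ∈ E(G2) ✓
  (2,8) → (φ(2),φ(8)) = (3,7) ∈ E(G2) ✓
  (2,9) → (φ(2),φ(9)) = (3,9) ∈ E(G2) ✓
  (2,10) → (φ(2),φ(10)) = (2,3) ∈ E(G2) ✓
  (3,6) → (φ(3),φ(6)) = (1,5) ∈ E(G2) ✓
  (3,7) → (φ(3),φ(7)) = (1,4) ∈ E(G2) ✓
  (3,8) → (φ(3),φ(8)) = (1,7) ∈ E(G2) ✓
  (4,6) → (φ(4),φ(6)) = (0,5) ∈ E(G2) ✓
  (4,7) → (φ(4),φ(7)) = (0,4) ∈ E(G2) ✓
  (4,8) → (φ(4),φ(8)) = (0,7) ∈ E(G2) ✓
  (4,9) → (φ(4),φ(9)) = (0,9) ∈ E(G2) ✓
  (5,6) → (φ(5),φ(6)) = (5,10) ∈ E(G2) ✓
  (5,7) → (φ(5),φ(7)) = (4,10) ∈ E(G2) ✓
  (5,8) → (φ(5),φ(8)) = (7,10) ∈ E(G2) ✓
  (5,9) → (φ(5),φ(9)) = (9,10) ∈ E(G2) ✓
  (6,7) → (φ(6),φ(7)) = (4,5) ∈ E(G2) ✓
  (6,8) → (φ(6),φ(8)) = (5,7) ∈ E(G2) ✓
  (6,9) → (φ(6),φ(9)) = (5,9) ∈ E(G2) ✓
  (6,10) → (φ(6),φ(10)) = (2,5) ∈ E(G2) ✓
  (7,8) → (φ(7),φ(8)) = (4,7) ∈ E(G2) ✓
  (8,10) → (φ(8),φ(10)) = (2,7) ∈ E(G2) ✓
All 33 edges of G1 map to edges of G2, and |E(G1)| = |E(G2)| = 33, so φ is a bijection on edges as well as vertices. Hence G1 ≅ G2.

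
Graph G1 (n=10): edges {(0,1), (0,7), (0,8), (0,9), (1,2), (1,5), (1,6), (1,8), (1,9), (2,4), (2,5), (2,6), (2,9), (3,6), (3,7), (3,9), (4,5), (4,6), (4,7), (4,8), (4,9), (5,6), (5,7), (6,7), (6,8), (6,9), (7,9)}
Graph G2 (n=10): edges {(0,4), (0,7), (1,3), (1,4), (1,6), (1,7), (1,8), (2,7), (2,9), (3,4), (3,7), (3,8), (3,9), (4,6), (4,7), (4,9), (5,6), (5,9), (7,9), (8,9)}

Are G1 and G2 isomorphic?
No, not isomorphic

The graphs are NOT isomorphic.

Degrees in G1: deg(0)=4, deg(1)=6, deg(2)=5, deg(3)=3, deg(4)=6, deg(5)=5, deg(6)=8, deg(7)=6, deg(8)=4, deg(9)=7.
Sorted degree sequence of G1: [8, 7, 6, 6, 6, 5, 5, 4, 4, 3].
Degrees in G2: deg(0)=2, deg(1)=5, deg(2)=2, deg(3)=5, deg(4)=6, deg(5)=2, deg(6)=3, deg(7)=6, deg(8)=3, deg(9)=6.
Sorted degree sequence of G2: [6, 6, 6, 5, 5, 3, 3, 2, 2, 2].
The (sorted) degree sequence is an isomorphism invariant, so since G1 and G2 have different degree sequences they cannot be isomorphic.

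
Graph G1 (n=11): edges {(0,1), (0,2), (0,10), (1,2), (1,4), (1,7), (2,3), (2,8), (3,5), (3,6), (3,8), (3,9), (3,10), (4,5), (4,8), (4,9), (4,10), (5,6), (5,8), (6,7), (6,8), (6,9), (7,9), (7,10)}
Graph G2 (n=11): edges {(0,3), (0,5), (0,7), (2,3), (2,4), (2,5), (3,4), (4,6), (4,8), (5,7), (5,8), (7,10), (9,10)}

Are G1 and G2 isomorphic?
No, not isomorphic

The graphs are NOT isomorphic.

Connected components of G1: 1 component(s) with vertex sets [[0, 1, 2, 3, 4, 5, 6, 7, 8, 9, 10]], sizes [11].
Connected components of G2: 2 component(s) with vertex sets [[1], [0, 2, 3, 4, 5, 6, 7, 8, 9, 10]], sizes [1, 10].
The number of connected components (and the multiset of component sizes) is an isomorphism invariant — an isomorphism maps each component of G1 bijectively onto a component of G2. Since G1 has 1 component(s) and G2 has 2, they cannot be isomorphic.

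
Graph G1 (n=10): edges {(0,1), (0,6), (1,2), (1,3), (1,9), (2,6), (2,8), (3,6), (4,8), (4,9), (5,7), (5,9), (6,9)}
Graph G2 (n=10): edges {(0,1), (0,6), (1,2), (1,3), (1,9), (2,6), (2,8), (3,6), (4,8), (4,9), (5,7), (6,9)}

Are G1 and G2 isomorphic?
No, not isomorphic

The graphs are NOT isomorphic.

Counting edges: G1 has 13 edge(s); G2 has 12 edge(s).
Edge count is an isomorphism invariant (a bijection on vertices induces a bijection on edges), so differing edge counts rule out isomorphism.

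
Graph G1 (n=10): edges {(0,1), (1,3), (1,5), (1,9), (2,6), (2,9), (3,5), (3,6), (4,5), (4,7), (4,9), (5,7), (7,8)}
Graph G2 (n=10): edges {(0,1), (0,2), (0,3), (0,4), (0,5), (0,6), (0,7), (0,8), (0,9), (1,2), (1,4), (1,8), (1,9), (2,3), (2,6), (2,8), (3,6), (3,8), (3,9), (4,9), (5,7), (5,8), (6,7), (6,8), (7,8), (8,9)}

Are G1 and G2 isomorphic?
No, not isomorphic

The graphs are NOT isomorphic.

Degrees in G1: deg(0)=1, deg(1)=4, deg(2)=2, deg(3)=3, deg(4)=3, deg(5)=4, deg(6)=2, deg(7)=3, deg(8)=1, deg(9)=3.
Sorted degree sequence of G1: [4, 4, 3, 3, 3, 3, 2, 2, 1, 1].
Degrees in G2: deg(0)=9, deg(1)=5, deg(2)=5, deg(3)=5, deg(4)=3, deg(5)=3, deg(6)=5, deg(7)=4, deg(8)=8, deg(9)=5.
Sorted degree sequence of G2: [9, 8, 5, 5, 5, 5, 5, 4, 3, 3].
The (sorted) degree sequence is an isomorphism invariant, so since G1 and G2 have different degree sequences they cannot be isomorphic.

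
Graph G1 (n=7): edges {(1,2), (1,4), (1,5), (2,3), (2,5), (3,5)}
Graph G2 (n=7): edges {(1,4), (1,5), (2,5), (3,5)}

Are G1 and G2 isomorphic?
No, not isomorphic

The graphs are NOT isomorphic.

Counting edges: G1 has 6 edge(s); G2 has 4 edge(s).
Edge count is an isomorphism invariant (a bijection on vertices induces a bijection on edges), so differing edge counts rule out isomorphism.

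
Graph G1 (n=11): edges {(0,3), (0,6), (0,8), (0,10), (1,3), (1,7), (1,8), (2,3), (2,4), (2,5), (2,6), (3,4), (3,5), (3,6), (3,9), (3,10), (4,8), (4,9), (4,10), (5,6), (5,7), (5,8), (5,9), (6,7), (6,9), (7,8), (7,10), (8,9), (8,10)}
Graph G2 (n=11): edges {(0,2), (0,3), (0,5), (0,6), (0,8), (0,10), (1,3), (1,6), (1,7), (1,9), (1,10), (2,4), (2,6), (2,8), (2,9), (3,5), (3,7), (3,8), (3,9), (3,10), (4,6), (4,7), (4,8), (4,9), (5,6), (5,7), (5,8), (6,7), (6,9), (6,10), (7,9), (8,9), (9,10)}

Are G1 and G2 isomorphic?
No, not isomorphic

The graphs are NOT isomorphic.

Degrees in G1: deg(0)=4, deg(1)=3, deg(2)=4, deg(3)=8, deg(4)=5, deg(5)=6, deg(6)=6, deg(7)=5, deg(8)=7, deg(9)=5, deg(10)=5.
Sorted degree sequence of G1: [8, 7, 6, 6, 5, 5, 5, 5, 4, 4, 3].
Degrees in G2: deg(0)=6, deg(1)=5, deg(2)=5, deg(3)=7, deg(4)=5, deg(5)=5, deg(6)=8, deg(7)=6, deg(8)=6, deg(9)=8, deg(10)=5.
Sorted degree sequence of G2: [8, 8, 7, 6, 6, 6, 5, 5, 5, 5, 5].
The (sorted) degree sequence is an isomorphism invariant, so since G1 and G2 have different degree sequences they cannot be isomorphic.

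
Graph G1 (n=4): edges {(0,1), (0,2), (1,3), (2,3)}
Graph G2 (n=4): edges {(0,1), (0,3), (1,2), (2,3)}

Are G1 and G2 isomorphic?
Yes, isomorphic

The graphs are isomorphic.
One valid mapping φ: V(G1) → V(G2): 0→2, 1→1, 2→3, 3→0

Verify φ preserves adjacency — for each edge of G1, its image is an edge of G2:
  (0,1) → (φ(0),φ(1)) = (1,2) ∈ E(G2) ✓
  (0,2) → (φ(0),φ(2)) = (2,3) ∈ E(G2) ✓
  (1,3) → (φ(1),φ(3)) = (0,1) ∈ E(G2) ✓
  (2,3) → (φ(2),φ(3)) = (0,3) ∈ E(G2) ✓
All 4 edges of G1 map to edges of G2, and |E(G1)| = |E(G2)| = 4, so φ is a bijection on edges as well as vertices. Hence G1 ≅ G2.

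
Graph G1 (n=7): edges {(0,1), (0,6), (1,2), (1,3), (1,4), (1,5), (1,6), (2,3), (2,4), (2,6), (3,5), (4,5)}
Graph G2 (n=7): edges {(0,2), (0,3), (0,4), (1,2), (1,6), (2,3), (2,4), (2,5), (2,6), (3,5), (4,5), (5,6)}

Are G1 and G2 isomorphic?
Yes, isomorphic

The graphs are isomorphic.
One valid mapping φ: V(G1) → V(G2): 0→1, 1→2, 2→5, 3→3, 4→4, 5→0, 6→6

Verify φ preserves adjacency — for each edge of G1, its image is an edge of G2:
  (0,1) → (φ(0),φ(1)) = (1,2) ∈ E(G2) ✓
  (0,6) → (φ(0),φ(6)) = (1,6) ∈ E(G2) ✓
  (1,2) → (φ(1),φ(2)) = (2,5) ∈ E(G2) ✓
  (1,3) → (φ(1),φ(3)) = (2,3) ∈ E(G2) ✓
  (1,4) → (φ(1),φ(4)) = (2,4) ∈ E(G2) ✓
  (1,5) → (φ(1),φ(5)) = (0,2) ∈ E(G2) ✓
  (1,6) → (φ(1),φ(6)) = (2,6) ∈ E(G2) ✓
  (2,3) → (φ(2),φ(3)) = (3,5) ∈ E(G2) ✓
  (2,4) → (φ(2),φ(4)) = (4,5) ∈ E(G2) ✓
  (2,6) → (φ(2),φ(6)) = (5,6) ∈ E(G2) ✓
  (3,5) → (φ(3),φ(5)) = (0,3) ∈ E(G2) ✓
  (4,5) → (φ(4),φ(5)) = (0,4) ∈ E(G2) ✓
All 12 edges of G1 map to edges of G2, and |E(G1)| = |E(G2)| = 12, so φ is a bijection on edges as well as vertices. Hence G1 ≅ G2.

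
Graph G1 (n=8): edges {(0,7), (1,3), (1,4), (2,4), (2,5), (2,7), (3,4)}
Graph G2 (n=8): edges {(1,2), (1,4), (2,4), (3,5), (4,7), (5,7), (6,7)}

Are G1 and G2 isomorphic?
Yes, isomorphic

The graphs are isomorphic.
One valid mapping φ: V(G1) → V(G2): 0→3, 1→1, 2→7, 3→2, 4→4, 5→6, 6→0, 7→5

Verify φ preserves adjacency — for each edge of G1, its image is an edge of G2:
  (0,7) → (φ(0),φ(7)) = (3,5) ∈ E(G2) ✓
  (1,3) → (φ(1),φ(3)) = (1,2) ∈ E(G2) ✓
  (1,4) → (φ(1),φ(4)) = (1,4) ∈ E(G2) ✓
  (2,4) → (φ(2),φ(4)) = (4,7) ∈ E(G2) ✓
  (2,5) → (φ(2),φ(5)) = (6,7) ∈ E(G2) ✓
  (2,7) → (φ(2),φ(7)) = (5,7) ∈ E(G2) ✓
  (3,4) → (φ(3),φ(4)) = (2,4) ∈ E(G2) ✓
All 7 edges of G1 map to edges of G2, and |E(G1)| = |E(G2)| = 7, so φ is a bijection on edges as well as vertices. Hence G1 ≅ G2.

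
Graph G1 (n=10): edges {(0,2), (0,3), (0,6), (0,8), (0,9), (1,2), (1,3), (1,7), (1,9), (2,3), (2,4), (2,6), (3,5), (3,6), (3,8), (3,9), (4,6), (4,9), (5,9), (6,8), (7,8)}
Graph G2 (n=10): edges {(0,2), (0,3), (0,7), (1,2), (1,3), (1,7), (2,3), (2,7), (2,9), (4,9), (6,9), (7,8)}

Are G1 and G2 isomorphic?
No, not isomorphic

The graphs are NOT isomorphic.

Connected components of G1: 1 component(s) with vertex sets [[0, 1, 2, 3, 4, 5, 6, 7, 8, 9]], sizes [10].
Connected components of G2: 2 component(s) with vertex sets [[5], [0, 1, 2, 3, 4, 6, 7, 8, 9]], sizes [1, 9].
The number of connected components (and the multiset of component sizes) is an isomorphism invariant — an isomorphism maps each component of G1 bijectively onto a component of G2. Since G1 has 1 component(s) and G2 has 2, they cannot be isomorphic.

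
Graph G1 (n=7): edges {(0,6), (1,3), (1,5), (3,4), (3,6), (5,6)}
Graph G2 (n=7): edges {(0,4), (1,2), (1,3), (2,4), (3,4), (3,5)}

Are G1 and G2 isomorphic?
Yes, isomorphic

The graphs are isomorphic.
One valid mapping φ: V(G1) → V(G2): 0→5, 1→2, 2→6, 3→4, 4→0, 5→1, 6→3

Verify φ preserves adjacency — for each edge of G1, its image is an edge of G2:
  (0,6) → (φ(0),φ(6)) = (3,5) ∈ E(G2) ✓
  (1,3) → (φ(1),φ(3)) = (2,4) ∈ E(G2) ✓
  (1,5) → (φ(1),φ(5)) = (1,2) ∈ E(G2) ✓
  (3,4) → (φ(3),φ(4)) = (0,4) ∈ E(G2) ✓
  (3,6) → (φ(3),φ(6)) = (3,4) ∈ E(G2) ✓
  (5,6) → (φ(5),φ(6)) = (1,3) ∈ E(G2) ✓
All 6 edges of G1 map to edges of G2, and |E(G1)| = |E(G2)| = 6, so φ is a bijection on edges as well as vertices. Hence G1 ≅ G2.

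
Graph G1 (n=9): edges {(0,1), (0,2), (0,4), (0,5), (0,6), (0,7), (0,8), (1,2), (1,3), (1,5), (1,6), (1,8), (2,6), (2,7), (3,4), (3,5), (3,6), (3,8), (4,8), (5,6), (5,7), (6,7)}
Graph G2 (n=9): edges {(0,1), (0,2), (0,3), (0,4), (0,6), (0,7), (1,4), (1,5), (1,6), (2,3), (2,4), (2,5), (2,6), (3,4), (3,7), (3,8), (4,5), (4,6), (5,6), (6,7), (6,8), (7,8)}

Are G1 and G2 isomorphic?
Yes, isomorphic

The graphs are isomorphic.
One valid mapping φ: V(G1) → V(G2): 0→6, 1→0, 2→1, 3→3, 4→8, 5→2, 6→4, 7→5, 8→7

Verify φ preserves adjacency — for each edge of G1, its image is an edge of G2:
  (0,1) → (φ(0),φ(1)) = (0,6) ∈ E(G2) ✓
  (0,2) → (φ(0),φ(2)) = (1,6) ∈ E(G2) ✓
  (0,4) → (φ(0),φ(4)) = (6,8) ∈ E(G2) ✓
  (0,5) → (φ(0),φ(5)) = (2,6) ∈ E(G2) ✓
  (0,6) → (φ(0),φ(6)) = (4,6) ∈ E(G2) ✓
  (0,7) → (φ(0),φ(7)) = (5,6) ∈ E(G2) ✓
  (0,8) → (φ(0),φ(8)) = (6,7) ∈ E(G2) ✓
  (1,2) → (φ(1),φ(2)) = (0,1) ∈ E(G2) ✓
  (1,3) → (φ(1),φ(3)) = (0,3) ∈ E(G2) ✓
  (1,5) → (φ(1),φ(5)) = (0,2) ∈ E(G2) ✓
  (1,6) → (φ(1),φ(6)) = (0,4) ∈ E(G2) ✓
  (1,8) → (φ(1),φ(8)) = (0,7) ∈ E(G2) ✓
  (2,6) → (φ(2),φ(6)) = (1,4) ∈ E(G2) ✓
  (2,7) → (φ(2),φ(7)) = (1,5) ∈ E(G2) ✓
  (3,4) → (φ(3),φ(4)) = (3,8) ∈ E(G2) ✓
  (3,5) → (φ(3),φ(5)) = (2,3) ∈ E(G2) ✓
  (3,6) → (φ(3),φ(6)) = (3,4) ∈ E(G2) ✓
  (3,8) → (φ(3),φ(8)) = (3,7) ∈ E(G2) ✓
  (4,8) → (φ(4),φ(8)) = (7,8) ∈ E(G2) ✓
  (5,6) → (φ(5),φ(6)) = (2,4) ∈ E(G2) ✓
  (5,7) → (φ(5),φ(7)) = (2,5) ∈ E(G2) ✓
  (6,7) → (φ(6),φ(7)) = (4,5) ∈ E(G2) ✓
All 22 edges of G1 map to edges of G2, and |E(G1)| = |E(G2)| = 22, so φ is a bijection on edges as well as vertices. Hence G1 ≅ G2.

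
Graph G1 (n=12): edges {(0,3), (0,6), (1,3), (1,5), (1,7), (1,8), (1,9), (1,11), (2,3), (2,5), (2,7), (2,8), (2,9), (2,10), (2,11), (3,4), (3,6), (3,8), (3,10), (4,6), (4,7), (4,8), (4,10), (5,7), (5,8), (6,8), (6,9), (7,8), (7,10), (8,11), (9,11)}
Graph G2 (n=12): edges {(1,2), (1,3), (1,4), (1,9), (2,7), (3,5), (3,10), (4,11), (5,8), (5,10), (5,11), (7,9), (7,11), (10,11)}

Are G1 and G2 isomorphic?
No, not isomorphic

The graphs are NOT isomorphic.

Counting triangles (3-cliques): G1 has 23, G2 has 2.
Triangle count is an isomorphism invariant, so differing triangle counts rule out isomorphism.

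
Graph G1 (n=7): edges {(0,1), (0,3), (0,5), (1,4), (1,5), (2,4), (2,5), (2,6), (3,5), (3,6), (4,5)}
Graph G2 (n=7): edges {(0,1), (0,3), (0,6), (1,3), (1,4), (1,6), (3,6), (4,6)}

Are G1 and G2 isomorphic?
No, not isomorphic

The graphs are NOT isomorphic.

Counting triangles (3-cliques): G1 has 4, G2 has 5.
Triangle count is an isomorphism invariant, so differing triangle counts rule out isomorphism.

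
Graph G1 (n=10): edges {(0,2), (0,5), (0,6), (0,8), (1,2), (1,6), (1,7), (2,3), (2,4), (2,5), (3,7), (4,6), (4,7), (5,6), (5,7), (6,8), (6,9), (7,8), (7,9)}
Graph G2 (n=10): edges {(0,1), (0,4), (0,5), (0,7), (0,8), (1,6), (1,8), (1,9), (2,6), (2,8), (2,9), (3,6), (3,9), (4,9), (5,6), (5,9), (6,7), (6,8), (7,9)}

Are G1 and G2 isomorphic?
Yes, isomorphic

The graphs are isomorphic.
One valid mapping φ: V(G1) → V(G2): 0→8, 1→5, 2→0, 3→4, 4→7, 5→1, 6→6, 7→9, 8→2, 9→3

Verify φ preserves adjacency — for each edge of G1, its image is an edge of G2:
  (0,2) → (φ(0),φ(2)) = (0,8) ∈ E(G2) ✓
  (0,5) → (φ(0),φ(5)) = (1,8) ∈ E(G2) ✓
  (0,6) → (φ(0),φ(6)) = (6,8) ∈ E(G2) ✓
  (0,8) → (φ(0),φ(8)) = (2,8) ∈ E(G2) ✓
  (1,2) → (φ(1),φ(2)) = (0,5) ∈ E(G2) ✓
  (1,6) → (φ(1),φ(6)) = (5,6) ∈ E(G2) ✓
  (1,7) → (φ(1),φ(7)) = (5,9) ∈ E(G2) ✓
  (2,3) → (φ(2),φ(3)) = (0,4) ∈ E(G2) ✓
  (2,4) → (φ(2),φ(4)) = (0,7) ∈ E(G2) ✓
  (2,5) → (φ(2),φ(5)) = (0,1) ∈ E(G2) ✓
  (3,7) → (φ(3),φ(7)) = (4,9) ∈ E(G2) ✓
  (4,6) → (φ(4),φ(6)) = (6,7) ∈ E(G2) ✓
  (4,7) → (φ(4),φ(7)) = (7,9) ∈ E(G2) ✓
  (5,6) → (φ(5),φ(6)) = (1,6) ∈ E(G2) ✓
  (5,7) → (φ(5),φ(7)) = (1,9) ∈ E(G2) ✓
  (6,8) → (φ(6),φ(8)) = (2,6) ∈ E(G2) ✓
  (6,9) → (φ(6),φ(9)) = (3,6) ∈ E(G2) ✓
  (7,8) → (φ(7),φ(8)) = (2,9) ∈ E(G2) ✓
  (7,9) → (φ(7),φ(9)) = (3,9) ∈ E(G2) ✓
All 19 edges of G1 map to edges of G2, and |E(G1)| = |E(G2)| = 19, so φ is a bijection on edges as well as vertices. Hence G1 ≅ G2.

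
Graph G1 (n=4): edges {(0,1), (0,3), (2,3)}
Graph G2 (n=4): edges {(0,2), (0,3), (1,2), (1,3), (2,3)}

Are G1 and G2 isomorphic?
No, not isomorphic

The graphs are NOT isomorphic.

Counting triangles (3-cliques): G1 has 0, G2 has 2.
Triangle count is an isomorphism invariant, so differing triangle counts rule out isomorphism.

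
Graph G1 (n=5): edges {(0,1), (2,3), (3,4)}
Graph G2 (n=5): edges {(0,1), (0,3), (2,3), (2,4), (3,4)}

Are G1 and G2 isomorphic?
No, not isomorphic

The graphs are NOT isomorphic.

Counting edges: G1 has 3 edge(s); G2 has 5 edge(s).
Edge count is an isomorphism invariant (a bijection on vertices induces a bijection on edges), so differing edge counts rule out isomorphism.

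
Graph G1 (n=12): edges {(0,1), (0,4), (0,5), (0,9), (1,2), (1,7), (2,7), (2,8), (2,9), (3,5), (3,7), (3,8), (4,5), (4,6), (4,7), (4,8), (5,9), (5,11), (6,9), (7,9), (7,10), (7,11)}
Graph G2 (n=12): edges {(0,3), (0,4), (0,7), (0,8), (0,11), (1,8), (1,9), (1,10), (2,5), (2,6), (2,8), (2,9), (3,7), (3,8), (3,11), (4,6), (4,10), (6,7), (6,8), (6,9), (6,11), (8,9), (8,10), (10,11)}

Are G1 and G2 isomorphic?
No, not isomorphic

The graphs are NOT isomorphic.

Counting triangles (3-cliques): G1 has 4, G2 has 9.
Triangle count is an isomorphism invariant, so differing triangle counts rule out isomorphism.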